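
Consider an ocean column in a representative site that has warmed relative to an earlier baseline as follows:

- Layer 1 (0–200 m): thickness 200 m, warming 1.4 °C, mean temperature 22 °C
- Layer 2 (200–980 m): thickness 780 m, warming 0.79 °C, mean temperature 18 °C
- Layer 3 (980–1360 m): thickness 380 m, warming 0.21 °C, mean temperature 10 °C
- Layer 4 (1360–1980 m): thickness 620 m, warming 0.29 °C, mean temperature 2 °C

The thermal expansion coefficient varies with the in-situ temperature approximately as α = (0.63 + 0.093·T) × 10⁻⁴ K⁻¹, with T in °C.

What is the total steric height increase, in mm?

about 244 mm

Layer 1: α = (0.63 + 0.093×22)×10⁻⁴ = 2.676×10⁻⁴ K⁻¹
Layer 2: α = (0.63 + 0.093×18)×10⁻⁴ = 2.304×10⁻⁴ K⁻¹
Layer 3: α = (0.63 + 0.093×10)×10⁻⁴ = 1.56×10⁻⁴ K⁻¹
Layer 4: α = (0.63 + 0.093×2)×10⁻⁴ = 0.816×10⁻⁴ K⁻¹
0–200 m: 1.4 × 200 × 2.676×10⁻⁴ = 0.074928 m
200–980 m: 2.304×10⁻⁴ × 0.79 × 780 = 0.14197248 m
380 × 1.56×10⁻⁴ × 0.21 = 0.0124488 m
1360–1980 m: 0.29 × 620 × 0.816×10⁻⁴ = 0.01467168 m
Δh = 0.074928 + 0.14197248 + 0.0124488 + 0.01467168 = 0.24402096 m ≈ 244 mm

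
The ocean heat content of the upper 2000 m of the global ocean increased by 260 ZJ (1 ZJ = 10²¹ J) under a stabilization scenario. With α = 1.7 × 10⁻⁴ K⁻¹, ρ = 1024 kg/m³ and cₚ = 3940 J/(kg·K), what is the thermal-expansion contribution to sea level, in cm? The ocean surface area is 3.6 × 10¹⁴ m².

Δh = 3.04 cm

Per unit area: Q = 260×10²¹ / (3.6×10¹⁴) ≈ 7.222×10⁸ J/m²
Δh = αQ/(ρcₚ) = 1.7×10⁻⁴ × 7.222×10⁸ / (1024 × 3940) ≈ 0.030431 m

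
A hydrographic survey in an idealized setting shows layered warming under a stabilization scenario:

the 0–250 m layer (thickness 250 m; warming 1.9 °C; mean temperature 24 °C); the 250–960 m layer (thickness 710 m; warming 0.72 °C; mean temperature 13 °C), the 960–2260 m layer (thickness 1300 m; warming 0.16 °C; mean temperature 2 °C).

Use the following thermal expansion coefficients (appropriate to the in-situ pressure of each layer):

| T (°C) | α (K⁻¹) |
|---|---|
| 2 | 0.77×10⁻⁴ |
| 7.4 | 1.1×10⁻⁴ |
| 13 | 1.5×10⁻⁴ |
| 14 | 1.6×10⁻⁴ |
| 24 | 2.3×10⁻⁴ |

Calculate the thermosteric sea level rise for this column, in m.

Δh ≈ 0.20 m

Layer 1 at 24 °C → α = 2.3×10⁻⁴ K⁻¹
Layer 2 at 13 °C → α = 1.5×10⁻⁴ K⁻¹
Layer 3 at 2 °C → α = 0.77×10⁻⁴ K⁻¹
2.3×10⁻⁴ × 1.9 × 250 = 0.10925 m
250–960 m: 710 × 1.5×10⁻⁴ × 0.72 = 0.07668 m
0.16 × 0.77×10⁻⁴ × 1300 = 0.016016 m
Δh = 0.10925 + 0.07668 + 0.016016 = 0.201946 m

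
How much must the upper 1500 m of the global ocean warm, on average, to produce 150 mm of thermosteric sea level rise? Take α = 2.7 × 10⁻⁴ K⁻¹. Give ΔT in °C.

about 0.37 °C

ΔT = Δh/(αH) = 0.15 / (2.7×10⁻⁴ × 1500) ≈ 0.3704 °C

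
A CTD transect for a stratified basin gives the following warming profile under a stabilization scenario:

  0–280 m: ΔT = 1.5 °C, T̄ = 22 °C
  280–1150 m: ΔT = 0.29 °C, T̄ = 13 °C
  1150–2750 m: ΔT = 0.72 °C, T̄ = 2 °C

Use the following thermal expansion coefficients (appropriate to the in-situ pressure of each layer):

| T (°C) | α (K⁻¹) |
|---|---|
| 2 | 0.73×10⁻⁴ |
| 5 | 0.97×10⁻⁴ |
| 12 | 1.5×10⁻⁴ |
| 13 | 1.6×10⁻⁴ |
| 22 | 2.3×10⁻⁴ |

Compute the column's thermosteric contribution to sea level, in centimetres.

Δh = 22 cm

Layer 1 at 22 °C → α = 2.3×10⁻⁴ K⁻¹
Layer 2 at 13 °C → α = 1.6×10⁻⁴ K⁻¹
Layer 3 at 2 °C → α = 0.73×10⁻⁴ K⁻¹
1.5 × 280 × 2.3×10⁻⁴ = 0.09660 m
0.29 × 870 × 1.6×10⁻⁴ = 0.040368 m
1600 × 0.73×10⁻⁴ × 0.72 = 0.084096 m
Δh = 0.09660 + 0.040368 + 0.084096 = 0.221064 m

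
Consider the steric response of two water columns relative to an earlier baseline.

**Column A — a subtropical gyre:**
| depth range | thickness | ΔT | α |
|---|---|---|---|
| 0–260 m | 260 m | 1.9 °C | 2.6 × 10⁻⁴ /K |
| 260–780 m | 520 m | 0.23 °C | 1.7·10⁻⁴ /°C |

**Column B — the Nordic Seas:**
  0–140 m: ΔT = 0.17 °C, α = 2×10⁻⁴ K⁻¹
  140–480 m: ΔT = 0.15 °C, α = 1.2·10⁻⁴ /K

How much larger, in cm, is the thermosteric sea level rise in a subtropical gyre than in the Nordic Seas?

A 0–260 m: 1.9 × 260 × 2.6×10⁻⁴ = 0.12844 m
A 0.23 × 1.7×10⁻⁴ × 520 = 0.020332 m
A total: 0.148772 m
B 0–140 m: 140 × 2×10⁻⁴ × 0.17 = 0.00476 m
B 140–480 m: 340 × 1.2×10⁻⁴ × 0.15 = 0.00612 m
B total: 0.01088 m
Difference: 0.148772 − 0.01088 = 0.137892 m

Δh_A − Δh_B ≈ 14 cm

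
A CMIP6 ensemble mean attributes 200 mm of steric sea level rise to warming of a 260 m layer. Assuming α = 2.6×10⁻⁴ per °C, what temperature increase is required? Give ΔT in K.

ΔT = Δh/(αH) = 0.2 / (2.6×10⁻⁴ × 260) ≈ 2.959 K

about 2.96 K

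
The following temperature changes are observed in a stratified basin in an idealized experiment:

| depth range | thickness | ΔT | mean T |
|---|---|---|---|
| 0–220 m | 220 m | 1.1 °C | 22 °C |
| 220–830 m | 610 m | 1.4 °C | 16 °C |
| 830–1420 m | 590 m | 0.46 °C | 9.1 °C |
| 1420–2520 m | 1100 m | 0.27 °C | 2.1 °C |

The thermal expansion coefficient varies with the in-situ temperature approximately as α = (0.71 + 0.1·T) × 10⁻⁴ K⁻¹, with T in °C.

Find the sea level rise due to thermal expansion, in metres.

Layer 1: α = (0.71 + 0.1×22)×10⁻⁴ = 2.91×10⁻⁴ K⁻¹
Layer 2: α = (0.71 + 0.1×16)×10⁻⁴ = 2.31×10⁻⁴ K⁻¹
Layer 3: α = (0.71 + 0.1×9.1)×10⁻⁴ = 1.62×10⁻⁴ K⁻¹
Layer 4: α = (0.71 + 0.1×2.1)×10⁻⁴ = 0.92×10⁻⁴ K⁻¹
0–220 m: 220 × 1.1 × 2.91×10⁻⁴ = 0.070422 m
1.4 × 610 × 2.31×10⁻⁴ = 0.197274 m
Layer 3: 1.62×10⁻⁴ × 590 × 0.46 = 0.0439668 m
1420–2520 m: 0.27 × 0.92×10⁻⁴ × 1100 = 0.027324 m
Δh = 0.070422 + 0.197274 + 0.0439668 + 0.027324 = 0.3389868 m ≈ 0.34 m

0.34 m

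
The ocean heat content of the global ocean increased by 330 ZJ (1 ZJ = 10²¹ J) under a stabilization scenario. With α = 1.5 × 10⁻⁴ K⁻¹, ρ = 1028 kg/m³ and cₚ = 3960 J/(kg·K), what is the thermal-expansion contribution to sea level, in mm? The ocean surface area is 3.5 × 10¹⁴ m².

Per unit area: Q = 330×10²¹ / (3.5×10¹⁴) ≈ 9.429×10⁸ J/m²
Δh = αQ/(ρcₚ) = 1.5×10⁻⁴ × 9.429×10⁸ / (1028 × 3960) ≈ 0.034743 m

34.7 mm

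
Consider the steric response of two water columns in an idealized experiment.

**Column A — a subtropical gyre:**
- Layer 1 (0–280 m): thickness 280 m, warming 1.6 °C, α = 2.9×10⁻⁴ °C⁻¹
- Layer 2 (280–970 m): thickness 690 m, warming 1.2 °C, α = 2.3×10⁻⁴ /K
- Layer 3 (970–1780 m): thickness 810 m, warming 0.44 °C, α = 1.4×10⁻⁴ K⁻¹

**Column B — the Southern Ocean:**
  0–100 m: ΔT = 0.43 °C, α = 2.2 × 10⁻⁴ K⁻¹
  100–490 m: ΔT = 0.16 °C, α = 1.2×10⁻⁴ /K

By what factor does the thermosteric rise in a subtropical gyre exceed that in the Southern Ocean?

A 0–280 m: 1.6 × 2.9×10⁻⁴ × 280 = 0.12992 m
A 690 × 2.3×10⁻⁴ × 1.2 = 0.19044 m
A 970–1780 m: 1.4×10⁻⁴ × 0.44 × 810 = 0.049896 m
A total: 0.370256 m
B Layer 1: 0.43 × 2.2×10⁻⁴ × 100 = 0.00946 m
B Layer 2: 1.2×10⁻⁴ × 0.16 × 390 = 0.007488 m
B total: 0.016948 m
Ratio: 0.370256 / 0.016948 ≈ 21.85

22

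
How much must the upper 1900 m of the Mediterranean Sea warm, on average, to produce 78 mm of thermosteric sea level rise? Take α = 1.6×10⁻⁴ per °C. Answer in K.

ΔT ≈ 0.257 K

ΔT = Δh/(αH) = 0.078 / (1.6×10⁻⁴ × 1900) ≈ 0.2566 K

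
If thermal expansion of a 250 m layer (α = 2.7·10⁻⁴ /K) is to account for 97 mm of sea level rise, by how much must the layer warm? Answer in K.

ΔT ≈ 1.4 K

ΔT = Δh/(αH) = 0.097 / (2.7×10⁻⁴ × 250) ≈ 1.437 K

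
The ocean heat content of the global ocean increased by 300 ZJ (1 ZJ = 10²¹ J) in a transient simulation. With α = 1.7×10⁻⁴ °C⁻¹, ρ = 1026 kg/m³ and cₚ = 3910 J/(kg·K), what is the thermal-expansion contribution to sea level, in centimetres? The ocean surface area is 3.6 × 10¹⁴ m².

Per unit area: Q = 300×10²¹ / (3.6×10¹⁴) ≈ 8.333×10⁸ J/m²
Δh = αQ/(ρcₚ) = 1.7×10⁻⁴ × 8.333×10⁸ / (1026 × 3910) ≈ 0.035312 m

3.5 cm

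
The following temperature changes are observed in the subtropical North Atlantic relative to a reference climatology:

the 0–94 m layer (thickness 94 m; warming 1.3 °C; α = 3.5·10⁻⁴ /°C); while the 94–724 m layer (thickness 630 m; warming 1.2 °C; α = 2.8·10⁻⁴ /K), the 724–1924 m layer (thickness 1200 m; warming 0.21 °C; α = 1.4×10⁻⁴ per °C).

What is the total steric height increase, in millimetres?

0–94 m: 3.5×10⁻⁴ × 94 × 1.3 = 0.04277 m
630 × 1.2 × 2.8×10⁻⁴ = 0.21168 m
1200 × 0.21 × 1.4×10⁻⁴ = 0.03528 m
Δh = 0.04277 + 0.21168 + 0.03528 = 0.28973 m

about 290 mm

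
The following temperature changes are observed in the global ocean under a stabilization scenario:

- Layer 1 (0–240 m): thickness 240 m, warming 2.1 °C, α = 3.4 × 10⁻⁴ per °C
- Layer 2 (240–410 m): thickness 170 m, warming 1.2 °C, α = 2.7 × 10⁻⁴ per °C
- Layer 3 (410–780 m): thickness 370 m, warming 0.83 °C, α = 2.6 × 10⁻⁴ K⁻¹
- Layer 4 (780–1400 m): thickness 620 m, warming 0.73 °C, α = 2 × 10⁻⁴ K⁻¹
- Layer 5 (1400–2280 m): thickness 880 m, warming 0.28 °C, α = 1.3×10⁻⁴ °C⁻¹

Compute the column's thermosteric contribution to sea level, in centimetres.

0–240 m: 3.4×10⁻⁴ × 2.1 × 240 = 0.17136 m
240–410 m: 1.2 × 2.7×10⁻⁴ × 170 = 0.05508 m
2.6×10⁻⁴ × 0.83 × 370 = 0.079846 m
2×10⁻⁴ × 620 × 0.73 = 0.09052 m
880 × 1.3×10⁻⁴ × 0.28 = 0.032032 m
Δh = 0.17136 + 0.05508 + 0.079846 + 0.09052 + 0.032032 = 0.428838 m

about 42.9 cm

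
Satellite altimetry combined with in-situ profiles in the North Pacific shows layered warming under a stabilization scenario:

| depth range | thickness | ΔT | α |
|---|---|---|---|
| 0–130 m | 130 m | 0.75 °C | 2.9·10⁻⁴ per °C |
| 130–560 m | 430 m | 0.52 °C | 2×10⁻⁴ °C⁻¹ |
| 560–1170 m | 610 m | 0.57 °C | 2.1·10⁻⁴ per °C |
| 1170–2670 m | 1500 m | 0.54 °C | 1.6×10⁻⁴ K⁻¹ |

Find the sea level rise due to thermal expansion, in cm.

27.6 cm

130 × 2.9×10⁻⁴ × 0.75 = 0.028275 m
2×10⁻⁴ × 0.52 × 430 = 0.04472 m
2.1×10⁻⁴ × 0.57 × 610 = 0.073017 m
1170–2670 m: 1.6×10⁻⁴ × 1500 × 0.54 = 0.12960 m
Δh = 0.028275 + 0.04472 + 0.073017 + 0.12960 = 0.275612 m ≈ 27.6 cm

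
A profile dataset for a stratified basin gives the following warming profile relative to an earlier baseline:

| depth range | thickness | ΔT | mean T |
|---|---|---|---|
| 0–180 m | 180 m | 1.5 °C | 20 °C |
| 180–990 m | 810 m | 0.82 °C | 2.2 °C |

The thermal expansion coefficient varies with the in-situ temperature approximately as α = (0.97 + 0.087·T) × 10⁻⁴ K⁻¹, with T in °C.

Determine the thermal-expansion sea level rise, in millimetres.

150 mm of thermosteric rise

Layer 1: α = (0.97 + 0.087×20)×10⁻⁴ = 2.71×10⁻⁴ K⁻¹
Layer 2: α = (0.97 + 0.087×2.2)×10⁻⁴ = 1.1614×10⁻⁴ K⁻¹
Layer 1: 180 × 2.71×10⁻⁴ × 1.5 = 0.07317 m
180–990 m: 0.82 × 1.1614×10⁻⁴ × 810 = 0.077140188 m
Δh = 0.07317 + 0.077140188 = 0.150310188 m ≈ 150 mm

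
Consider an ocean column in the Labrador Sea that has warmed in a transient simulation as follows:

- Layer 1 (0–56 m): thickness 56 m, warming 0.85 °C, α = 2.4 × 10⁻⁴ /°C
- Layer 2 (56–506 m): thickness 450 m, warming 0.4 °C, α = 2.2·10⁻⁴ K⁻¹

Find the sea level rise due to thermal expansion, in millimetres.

0–56 m: 2.4×10⁻⁴ × 56 × 0.85 = 0.011424 m
Layer 2: 2.2×10⁻⁴ × 450 × 0.4 = 0.03960 m
Δh = 0.011424 + 0.03960 = 0.051024 m

51.0 mm of thermosteric rise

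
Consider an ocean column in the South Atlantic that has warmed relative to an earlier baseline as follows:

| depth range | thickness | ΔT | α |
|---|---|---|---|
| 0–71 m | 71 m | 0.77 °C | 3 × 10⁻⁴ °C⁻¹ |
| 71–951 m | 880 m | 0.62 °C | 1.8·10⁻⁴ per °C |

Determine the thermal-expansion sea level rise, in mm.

0.77 × 3×10⁻⁴ × 71 = 0.016401 m
71–951 m: 0.62 × 1.8×10⁻⁴ × 880 = 0.098208 m
Δh = 0.016401 + 0.098208 = 0.114609 m ≈ 115 mm

115 mm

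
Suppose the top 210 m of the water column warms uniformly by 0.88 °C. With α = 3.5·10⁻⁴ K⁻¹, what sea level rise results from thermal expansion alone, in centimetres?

Δh = αΔT·H = 3.5×10⁻⁴ × 0.88 × 210 = 0.06468 m

6.5 cm of thermosteric rise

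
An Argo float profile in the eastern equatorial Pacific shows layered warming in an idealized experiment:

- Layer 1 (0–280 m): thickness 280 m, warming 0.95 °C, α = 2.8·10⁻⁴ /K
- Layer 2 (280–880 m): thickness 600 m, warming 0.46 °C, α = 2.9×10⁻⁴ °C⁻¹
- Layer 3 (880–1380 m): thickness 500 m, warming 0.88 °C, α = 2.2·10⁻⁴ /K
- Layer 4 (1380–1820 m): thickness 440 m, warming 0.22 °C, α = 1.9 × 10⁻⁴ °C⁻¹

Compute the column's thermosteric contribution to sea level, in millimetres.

Δh ≈ 270 mm

Layer 1: 280 × 0.95 × 2.8×10⁻⁴ = 0.07448 m
280–880 m: 0.46 × 2.9×10⁻⁴ × 600 = 0.08004 m
880–1380 m: 500 × 0.88 × 2.2×10⁻⁴ = 0.09680 m
0.22 × 440 × 1.9×10⁻⁴ = 0.018392 m
Δh = 0.07448 + 0.08004 + 0.09680 + 0.018392 = 0.269712 m ≈ 270 mm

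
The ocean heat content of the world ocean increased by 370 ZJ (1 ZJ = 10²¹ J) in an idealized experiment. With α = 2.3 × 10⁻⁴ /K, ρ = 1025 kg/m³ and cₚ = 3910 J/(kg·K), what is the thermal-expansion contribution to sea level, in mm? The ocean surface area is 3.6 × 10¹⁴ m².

Per unit area: Q = 370×10²¹ / (3.6×10¹⁴) ≈ 1.028×10⁹ J/m²
Δh = αQ/(ρcₚ) = 2.3×10⁻⁴ × 1.028×10⁹ / (1025 × 3910) ≈ 0.058996 m

Δh = 59 mm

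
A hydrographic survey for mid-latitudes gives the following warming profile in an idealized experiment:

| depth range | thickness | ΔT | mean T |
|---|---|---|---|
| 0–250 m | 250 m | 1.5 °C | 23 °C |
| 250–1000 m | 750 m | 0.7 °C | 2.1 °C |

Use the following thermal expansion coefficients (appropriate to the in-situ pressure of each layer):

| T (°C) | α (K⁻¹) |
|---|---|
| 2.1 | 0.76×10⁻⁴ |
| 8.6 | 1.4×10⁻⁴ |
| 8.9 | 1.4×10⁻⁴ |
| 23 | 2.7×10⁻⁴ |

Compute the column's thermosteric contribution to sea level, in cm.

Layer 1 at 23 °C → α = 2.7×10⁻⁴ K⁻¹
Layer 2 at 2.1 °C → α = 0.76×10⁻⁴ K⁻¹
Layer 1: 250 × 1.5 × 2.7×10⁻⁴ = 0.10125 m
250–1000 m: 0.76×10⁻⁴ × 0.7 × 750 = 0.03990 m
Δh = 0.10125 + 0.03990 = 0.14115 m ≈ 14.1 cm

Δh ≈ 14.1 cm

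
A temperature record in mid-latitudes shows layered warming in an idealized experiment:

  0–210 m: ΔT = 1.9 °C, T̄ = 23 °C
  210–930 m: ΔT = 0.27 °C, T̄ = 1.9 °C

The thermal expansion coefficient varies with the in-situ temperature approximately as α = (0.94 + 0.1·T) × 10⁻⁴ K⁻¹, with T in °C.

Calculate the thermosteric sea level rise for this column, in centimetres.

Layer 1: α = (0.94 + 0.1×23)×10⁻⁴ = 3.24×10⁻⁴ K⁻¹
Layer 2: α = (0.94 + 0.1×1.9)×10⁻⁴ = 1.13×10⁻⁴ K⁻¹
0–210 m: 1.9 × 3.24×10⁻⁴ × 210 = 0.129276 m
210–930 m: 1.13×10⁻⁴ × 720 × 0.27 = 0.0219672 m
Δh = 0.129276 + 0.0219672 = 0.1512432 m ≈ 15.1 cm

about 15.1 cm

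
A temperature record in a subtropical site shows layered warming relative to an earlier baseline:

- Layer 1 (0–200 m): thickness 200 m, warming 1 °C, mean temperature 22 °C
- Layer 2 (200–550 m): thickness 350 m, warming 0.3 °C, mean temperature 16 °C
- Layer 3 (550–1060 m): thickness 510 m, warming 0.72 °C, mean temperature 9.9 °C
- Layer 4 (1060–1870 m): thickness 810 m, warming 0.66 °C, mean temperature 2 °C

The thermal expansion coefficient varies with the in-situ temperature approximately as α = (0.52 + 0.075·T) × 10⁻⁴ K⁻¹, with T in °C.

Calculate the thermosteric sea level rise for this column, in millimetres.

Layer 1: α = (0.52 + 0.075×22)×10⁻⁴ = 2.17×10⁻⁴ K⁻¹
Layer 2: α = (0.52 + 0.075×16)×10⁻⁴ = 1.72×10⁻⁴ K⁻¹
Layer 3: α = (0.52 + 0.075×9.9)×10⁻⁴ = 1.2625×10⁻⁴ K⁻¹
Layer 4: α = (0.52 + 0.075×2)×10⁻⁴ = 0.67×10⁻⁴ K⁻¹
Layer 1: 1 × 2.17×10⁻⁴ × 200 = 0.04340 m
Layer 2: 1.72×10⁻⁴ × 350 × 0.3 = 0.01806 m
550–1060 m: 510 × 0.72 × 1.2625×10⁻⁴ = 0.046359 m
0.67×10⁻⁴ × 0.66 × 810 = 0.0358182 m
Δh = 0.04340 + 0.01806 + 0.046359 + 0.0358182 = 0.1436372 m

about 140 mm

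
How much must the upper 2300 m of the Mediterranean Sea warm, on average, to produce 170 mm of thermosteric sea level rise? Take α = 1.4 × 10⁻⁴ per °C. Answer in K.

ΔT = Δh/(αH) = 0.17 / (1.4×10⁻⁴ × 2300) ≈ 0.5280 K

ΔT ≈ 0.53 K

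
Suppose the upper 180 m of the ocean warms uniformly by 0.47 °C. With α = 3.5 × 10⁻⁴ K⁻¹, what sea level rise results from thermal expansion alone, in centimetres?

Δh ≈ 2.96 cm

Δh = αΔT·H = 3.5×10⁻⁴ × 0.47 × 180 = 0.02961 m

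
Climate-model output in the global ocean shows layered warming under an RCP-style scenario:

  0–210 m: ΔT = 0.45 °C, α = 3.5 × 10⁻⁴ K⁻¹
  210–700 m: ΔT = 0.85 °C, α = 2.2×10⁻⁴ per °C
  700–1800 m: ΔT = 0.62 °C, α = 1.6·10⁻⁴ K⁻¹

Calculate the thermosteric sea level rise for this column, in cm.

Layer 1: 210 × 3.5×10⁻⁴ × 0.45 = 0.033075 m
210–700 m: 490 × 2.2×10⁻⁴ × 0.85 = 0.09163 m
700–1800 m: 1100 × 1.6×10⁻⁴ × 0.62 = 0.10912 m
Δh = 0.033075 + 0.09163 + 0.10912 = 0.233825 m

Δh ≈ 23 cm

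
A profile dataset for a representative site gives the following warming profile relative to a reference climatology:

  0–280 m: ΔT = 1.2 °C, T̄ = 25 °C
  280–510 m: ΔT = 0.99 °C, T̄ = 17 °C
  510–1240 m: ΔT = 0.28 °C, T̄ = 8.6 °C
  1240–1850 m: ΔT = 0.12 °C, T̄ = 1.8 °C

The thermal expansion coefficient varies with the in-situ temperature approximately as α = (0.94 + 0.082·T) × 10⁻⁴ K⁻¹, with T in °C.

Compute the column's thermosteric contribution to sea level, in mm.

195 mm

Layer 1: α = (0.94 + 0.082×25)×10⁻⁴ = 2.99×10⁻⁴ K⁻¹
Layer 2: α = (0.94 + 0.082×17)×10⁻⁴ = 2.334×10⁻⁴ K⁻¹
Layer 3: α = (0.94 + 0.082×8.6)×10⁻⁴ = 1.6452×10⁻⁴ K⁻¹
Layer 4: α = (0.94 + 0.082×1.8)×10⁻⁴ = 1.0876×10⁻⁴ K⁻¹
Layer 1: 1.2 × 2.99×10⁻⁴ × 280 = 0.100464 m
280–510 m: 2.334×10⁻⁴ × 230 × 0.99 = 0.05314518 m
1.6452×10⁻⁴ × 0.28 × 730 = 0.033627888 m
0.12 × 1.0876×10⁻⁴ × 610 = 0.007961232 m
Δh = 0.100464 + 0.05314518 + 0.033627888 + 0.007961232 = 0.1951983 m ≈ 195 mm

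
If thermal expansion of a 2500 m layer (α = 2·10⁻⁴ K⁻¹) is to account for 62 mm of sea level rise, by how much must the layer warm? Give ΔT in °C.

0.124 °C

ΔT = Δh/(αH) = 0.062 / (2×10⁻⁴ × 2500) = 0.1240 °C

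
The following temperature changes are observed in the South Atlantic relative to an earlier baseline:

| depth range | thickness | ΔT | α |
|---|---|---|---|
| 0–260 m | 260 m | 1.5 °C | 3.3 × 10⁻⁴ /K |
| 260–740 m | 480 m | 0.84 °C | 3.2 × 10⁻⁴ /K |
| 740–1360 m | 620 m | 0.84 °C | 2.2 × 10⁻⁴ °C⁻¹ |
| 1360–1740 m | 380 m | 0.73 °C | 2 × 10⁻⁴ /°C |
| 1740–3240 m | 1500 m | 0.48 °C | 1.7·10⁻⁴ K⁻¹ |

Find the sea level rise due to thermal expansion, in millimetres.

0–260 m: 3.3×10⁻⁴ × 1.5 × 260 = 0.12870 m
260–740 m: 0.84 × 480 × 3.2×10⁻⁴ = 0.129024 m
2.2×10⁻⁴ × 620 × 0.84 = 0.114576 m
1360–1740 m: 380 × 0.73 × 2×10⁻⁴ = 0.05548 m
1500 × 1.7×10⁻⁴ × 0.48 = 0.12240 m
Δh = 0.12870 + 0.129024 + 0.114576 + 0.05548 + 0.12240 = 0.55018 m

about 550 mm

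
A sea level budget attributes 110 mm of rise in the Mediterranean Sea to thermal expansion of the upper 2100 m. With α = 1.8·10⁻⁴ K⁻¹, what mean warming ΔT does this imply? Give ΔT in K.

ΔT = Δh/(αH) = 0.11 / (1.8×10⁻⁴ × 2100) ≈ 0.2910 K

about 0.29 K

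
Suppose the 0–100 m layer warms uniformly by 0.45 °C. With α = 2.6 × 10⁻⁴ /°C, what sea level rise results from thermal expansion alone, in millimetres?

Δh = αΔT·H = 2.6×10⁻⁴ × 0.45 × 100 = 0.01170 m

11.7 mm of thermosteric rise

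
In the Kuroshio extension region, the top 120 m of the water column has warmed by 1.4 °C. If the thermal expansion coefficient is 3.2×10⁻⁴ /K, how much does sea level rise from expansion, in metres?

Δh = αΔT·H = 3.2×10⁻⁴ × 1.4 × 120 = 0.05376 m

about 0.054 m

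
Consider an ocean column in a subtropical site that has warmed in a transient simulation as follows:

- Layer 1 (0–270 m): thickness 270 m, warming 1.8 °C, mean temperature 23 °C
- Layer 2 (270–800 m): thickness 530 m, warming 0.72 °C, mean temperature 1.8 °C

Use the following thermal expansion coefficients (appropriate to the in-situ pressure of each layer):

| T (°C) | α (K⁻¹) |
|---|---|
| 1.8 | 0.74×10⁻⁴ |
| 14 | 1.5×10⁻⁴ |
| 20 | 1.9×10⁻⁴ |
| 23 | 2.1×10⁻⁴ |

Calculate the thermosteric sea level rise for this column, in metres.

0.13 m

Layer 1 at 23 °C → α = 2.1×10⁻⁴ K⁻¹
Layer 2 at 1.8 °C → α = 0.74×10⁻⁴ K⁻¹
1.8 × 2.1×10⁻⁴ × 270 = 0.10206 m
0.74×10⁻⁴ × 0.72 × 530 = 0.0282384 m
Δh = 0.10206 + 0.0282384 = 0.1302984 m ≈ 0.13 m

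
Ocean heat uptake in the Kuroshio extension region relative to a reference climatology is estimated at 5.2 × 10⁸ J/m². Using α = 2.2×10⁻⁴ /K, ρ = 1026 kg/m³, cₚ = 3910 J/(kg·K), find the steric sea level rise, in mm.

Δh = αQ/(ρcₚ) = 2.2×10⁻⁴ × 5.2×10⁸ / (1026 × 3910) ≈ 0.028517 m

about 28.5 mm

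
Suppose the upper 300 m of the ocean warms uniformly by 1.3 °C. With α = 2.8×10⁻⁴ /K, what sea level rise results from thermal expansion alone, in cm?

Δh = αΔT·H = 2.8×10⁻⁴ × 1.3 × 300 = 0.10920 m

about 10.9 cm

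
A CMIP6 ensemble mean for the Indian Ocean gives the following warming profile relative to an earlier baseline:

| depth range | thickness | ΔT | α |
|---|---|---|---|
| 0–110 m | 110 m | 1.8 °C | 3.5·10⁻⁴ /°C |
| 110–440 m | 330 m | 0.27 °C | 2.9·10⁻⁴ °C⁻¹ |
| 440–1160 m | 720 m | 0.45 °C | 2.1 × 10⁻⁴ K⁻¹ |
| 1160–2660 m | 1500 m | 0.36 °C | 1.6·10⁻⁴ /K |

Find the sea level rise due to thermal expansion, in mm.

0–110 m: 1.8 × 3.5×10⁻⁴ × 110 = 0.06930 m
2.9×10⁻⁴ × 0.27 × 330 = 0.025839 m
2.1×10⁻⁴ × 720 × 0.45 = 0.06804 m
Layer 4: 1500 × 1.6×10⁻⁴ × 0.36 = 0.08640 m
Δh = 0.06930 + 0.025839 + 0.06804 + 0.08640 = 0.249579 m

about 250 mm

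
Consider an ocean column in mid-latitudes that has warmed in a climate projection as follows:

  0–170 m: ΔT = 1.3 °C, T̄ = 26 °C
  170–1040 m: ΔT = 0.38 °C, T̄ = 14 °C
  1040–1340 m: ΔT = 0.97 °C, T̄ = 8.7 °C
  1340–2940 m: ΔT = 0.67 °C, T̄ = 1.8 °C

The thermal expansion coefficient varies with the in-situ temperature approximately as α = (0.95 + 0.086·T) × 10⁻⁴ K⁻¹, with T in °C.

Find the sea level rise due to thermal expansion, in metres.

about 0.31 m

Layer 1: α = (0.95 + 0.086×26)×10⁻⁴ = 3.186×10⁻⁴ K⁻¹
Layer 2: α = (0.95 + 0.086×14)×10⁻⁴ = 2.154×10⁻⁴ K⁻¹
Layer 3: α = (0.95 + 0.086×8.7)×10⁻⁴ = 1.6982×10⁻⁴ K⁻¹
Layer 4: α = (0.95 + 0.086×1.8)×10⁻⁴ = 1.1048×10⁻⁴ K⁻¹
Layer 1: 1.3 × 3.186×10⁻⁴ × 170 = 0.0704106 m
170–1040 m: 0.38 × 870 × 2.154×10⁻⁴ = 0.07121124 m
Layer 3: 1.6982×10⁻⁴ × 300 × 0.97 = 0.04941762 m
Layer 4: 0.67 × 1600 × 1.1048×10⁻⁴ = 0.11843456 m
Δh = 0.0704106 + 0.07121124 + 0.04941762 + 0.11843456 = 0.30947402 m ≈ 0.31 m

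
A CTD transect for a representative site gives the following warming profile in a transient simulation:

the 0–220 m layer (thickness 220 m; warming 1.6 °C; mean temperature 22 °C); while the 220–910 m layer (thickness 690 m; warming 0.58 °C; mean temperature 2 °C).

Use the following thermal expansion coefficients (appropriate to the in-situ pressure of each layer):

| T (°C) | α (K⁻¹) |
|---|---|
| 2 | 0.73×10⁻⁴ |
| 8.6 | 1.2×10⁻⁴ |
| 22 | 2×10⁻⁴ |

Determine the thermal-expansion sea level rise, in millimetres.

99.6 mm

Layer 1 at 22 °C → α = 2×10⁻⁴ K⁻¹
Layer 2 at 2 °C → α = 0.73×10⁻⁴ K⁻¹
Layer 1: 220 × 2×10⁻⁴ × 1.6 = 0.07040 m
220–910 m: 0.58 × 690 × 0.73×10⁻⁴ = 0.0292146 m
Δh = 0.07040 + 0.0292146 = 0.0996146 m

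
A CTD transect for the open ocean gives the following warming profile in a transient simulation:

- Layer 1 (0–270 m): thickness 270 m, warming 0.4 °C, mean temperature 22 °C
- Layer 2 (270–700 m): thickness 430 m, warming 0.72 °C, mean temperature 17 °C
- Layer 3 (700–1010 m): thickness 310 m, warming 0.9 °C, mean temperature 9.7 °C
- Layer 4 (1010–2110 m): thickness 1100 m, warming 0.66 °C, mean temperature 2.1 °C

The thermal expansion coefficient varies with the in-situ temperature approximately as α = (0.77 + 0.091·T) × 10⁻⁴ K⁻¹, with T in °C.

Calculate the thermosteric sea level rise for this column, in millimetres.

Layer 1: α = (0.77 + 0.091×22)×10⁻⁴ = 2.772×10⁻⁴ K⁻¹
Layer 2: α = (0.77 + 0.091×17)×10⁻⁴ = 2.317×10⁻⁴ K⁻¹
Layer 3: α = (0.77 + 0.091×9.7)×10⁻⁴ = 1.6527×10⁻⁴ K⁻¹
Layer 4: α = (0.77 + 0.091×2.1)×10⁻⁴ = 0.9611×10⁻⁴ K⁻¹
270 × 2.772×10⁻⁴ × 0.4 = 0.0299376 m
2.317×10⁻⁴ × 0.72 × 430 = 0.07173432 m
310 × 0.9 × 1.6527×10⁻⁴ = 0.04611033 m
1100 × 0.66 × 0.9611×10⁻⁴ = 0.06977586 m
Δh = 0.0299376 + 0.07173432 + 0.04611033 + 0.06977586 = 0.21755811 m ≈ 220 mm

about 220 mm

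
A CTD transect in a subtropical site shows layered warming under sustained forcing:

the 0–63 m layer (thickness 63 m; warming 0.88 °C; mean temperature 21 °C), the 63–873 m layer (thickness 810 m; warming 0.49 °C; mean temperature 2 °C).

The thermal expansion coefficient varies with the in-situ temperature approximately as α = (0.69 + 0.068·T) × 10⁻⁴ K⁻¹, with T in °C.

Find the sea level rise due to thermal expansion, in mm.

Δh ≈ 44.5 mm

Layer 1: α = (0.69 + 0.068×21)×10⁻⁴ = 2.118×10⁻⁴ K⁻¹
Layer 2: α = (0.69 + 0.068×2)×10⁻⁴ = 0.826×10⁻⁴ K⁻¹
63 × 0.88 × 2.118×10⁻⁴ = 0.011742192 m
63–873 m: 0.49 × 0.826×10⁻⁴ × 810 = 0.03278394 m
Δh = 0.011742192 + 0.03278394 = 0.044526132 m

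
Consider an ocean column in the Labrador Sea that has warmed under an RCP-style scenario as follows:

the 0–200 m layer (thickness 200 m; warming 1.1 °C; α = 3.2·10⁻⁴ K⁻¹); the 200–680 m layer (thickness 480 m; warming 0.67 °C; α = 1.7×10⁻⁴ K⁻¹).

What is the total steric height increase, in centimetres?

Layer 1: 200 × 3.2×10⁻⁴ × 1.1 = 0.07040 m
200–680 m: 1.7×10⁻⁴ × 480 × 0.67 = 0.054672 m
Δh = 0.07040 + 0.054672 = 0.125072 m ≈ 12.5 cm

12.5 cm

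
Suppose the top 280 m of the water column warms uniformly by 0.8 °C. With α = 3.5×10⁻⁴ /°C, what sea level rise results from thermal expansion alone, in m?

Δh = αΔT·H = 3.5×10⁻⁴ × 0.8 × 280 = 0.07840 m

Δh = 0.0784 m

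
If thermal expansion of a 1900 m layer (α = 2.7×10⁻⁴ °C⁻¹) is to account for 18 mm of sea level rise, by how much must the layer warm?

about 0.0351 °C

ΔT = Δh/(αH) = 0.018 / (2.7×10⁻⁴ × 1900) ≈ 0.03509 °C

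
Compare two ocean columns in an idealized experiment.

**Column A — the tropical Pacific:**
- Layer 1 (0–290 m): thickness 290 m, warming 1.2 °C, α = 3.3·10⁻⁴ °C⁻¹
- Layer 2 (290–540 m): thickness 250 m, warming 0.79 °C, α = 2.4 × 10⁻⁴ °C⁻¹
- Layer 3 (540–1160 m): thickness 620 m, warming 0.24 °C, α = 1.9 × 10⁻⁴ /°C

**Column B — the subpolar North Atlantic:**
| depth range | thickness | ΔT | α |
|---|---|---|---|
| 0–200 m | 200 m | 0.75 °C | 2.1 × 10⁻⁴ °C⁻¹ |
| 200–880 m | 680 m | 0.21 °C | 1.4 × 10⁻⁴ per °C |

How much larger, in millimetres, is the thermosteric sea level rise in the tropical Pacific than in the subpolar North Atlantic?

A 3.3×10⁻⁴ × 290 × 1.2 = 0.11484 m
A 290–540 m: 2.4×10⁻⁴ × 0.79 × 250 = 0.04740 m
A Layer 3: 0.24 × 620 × 1.9×10⁻⁴ = 0.028272 m
A total: 0.190512 m
B Layer 1: 2.1×10⁻⁴ × 200 × 0.75 = 0.03150 m
B 680 × 1.4×10⁻⁴ × 0.21 = 0.019992 m
B total: 0.051492 m
Difference: 0.190512 − 0.051492 = 0.13902 m

139 mm larger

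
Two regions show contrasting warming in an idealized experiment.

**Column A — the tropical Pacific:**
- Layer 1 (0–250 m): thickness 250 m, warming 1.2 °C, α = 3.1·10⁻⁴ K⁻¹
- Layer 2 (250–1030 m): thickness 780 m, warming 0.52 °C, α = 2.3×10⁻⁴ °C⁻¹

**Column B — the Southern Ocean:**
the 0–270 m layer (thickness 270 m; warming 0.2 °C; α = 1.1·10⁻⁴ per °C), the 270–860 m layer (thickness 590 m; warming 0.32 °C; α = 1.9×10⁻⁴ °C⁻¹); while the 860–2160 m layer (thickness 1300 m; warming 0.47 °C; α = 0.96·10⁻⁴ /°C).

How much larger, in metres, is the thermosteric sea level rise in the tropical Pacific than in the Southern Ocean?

A 3.1×10⁻⁴ × 1.2 × 250 = 0.09300 m
A 0.52 × 2.3×10⁻⁴ × 780 = 0.093288 m
A total: 0.186288 m
B 0–270 m: 270 × 1.1×10⁻⁴ × 0.2 = 0.00594 m
B 270–860 m: 0.32 × 590 × 1.9×10⁻⁴ = 0.035872 m
B 860–2160 m: 1300 × 0.47 × 0.96×10⁻⁴ = 0.058656 m
B total: 0.100468 m
Difference: 0.186288 − 0.100468 = 0.08582 m

0.086 m larger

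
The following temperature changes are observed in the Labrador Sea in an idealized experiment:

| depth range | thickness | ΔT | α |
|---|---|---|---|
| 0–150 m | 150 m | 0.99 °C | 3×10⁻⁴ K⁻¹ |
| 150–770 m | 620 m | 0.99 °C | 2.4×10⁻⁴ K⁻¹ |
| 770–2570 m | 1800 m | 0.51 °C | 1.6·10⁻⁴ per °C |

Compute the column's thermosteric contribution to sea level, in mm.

Layer 1: 3×10⁻⁴ × 150 × 0.99 = 0.04455 m
Layer 2: 2.4×10⁻⁴ × 620 × 0.99 = 0.147312 m
1.6×10⁻⁴ × 1800 × 0.51 = 0.14688 m
Δh = 0.04455 + 0.147312 + 0.14688 = 0.338742 m

Δh = 340 mm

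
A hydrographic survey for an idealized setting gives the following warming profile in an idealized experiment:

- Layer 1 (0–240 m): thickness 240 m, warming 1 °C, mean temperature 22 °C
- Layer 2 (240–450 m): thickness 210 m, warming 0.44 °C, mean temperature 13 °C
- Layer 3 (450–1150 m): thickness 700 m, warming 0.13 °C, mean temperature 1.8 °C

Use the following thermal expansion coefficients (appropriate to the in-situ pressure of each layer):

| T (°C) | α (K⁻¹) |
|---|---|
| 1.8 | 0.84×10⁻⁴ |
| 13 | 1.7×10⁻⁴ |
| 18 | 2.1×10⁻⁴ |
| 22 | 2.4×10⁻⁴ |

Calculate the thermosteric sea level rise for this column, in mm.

Layer 1 at 22 °C → α = 2.4×10⁻⁴ K⁻¹
Layer 2 at 13 °C → α = 1.7×10⁻⁴ K⁻¹
Layer 3 at 1.8 °C → α = 0.84×10⁻⁴ K⁻¹
Layer 1: 2.4×10⁻⁴ × 1 × 240 = 0.05760 m
Layer 2: 0.44 × 210 × 1.7×10⁻⁴ = 0.015708 m
Layer 3: 700 × 0.84×10⁻⁴ × 0.13 = 0.007644 m
Δh = 0.05760 + 0.015708 + 0.007644 = 0.080952 m ≈ 81.0 mm

Δh = 81.0 mm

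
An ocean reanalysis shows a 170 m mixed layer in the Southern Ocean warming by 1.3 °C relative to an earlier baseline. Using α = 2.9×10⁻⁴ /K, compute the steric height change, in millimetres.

Δh = αΔT·H = 2.9×10⁻⁴ × 1.3 × 170 = 0.06409 m

about 64 mm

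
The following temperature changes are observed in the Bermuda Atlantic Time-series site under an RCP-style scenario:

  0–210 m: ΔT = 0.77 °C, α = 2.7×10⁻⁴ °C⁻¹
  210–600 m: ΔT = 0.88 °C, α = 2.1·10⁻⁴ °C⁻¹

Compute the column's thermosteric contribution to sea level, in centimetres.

210 × 2.7×10⁻⁴ × 0.77 = 0.043659 m
Layer 2: 0.88 × 390 × 2.1×10⁻⁴ = 0.072072 m
Δh = 0.043659 + 0.072072 = 0.115731 m

about 11.6 cm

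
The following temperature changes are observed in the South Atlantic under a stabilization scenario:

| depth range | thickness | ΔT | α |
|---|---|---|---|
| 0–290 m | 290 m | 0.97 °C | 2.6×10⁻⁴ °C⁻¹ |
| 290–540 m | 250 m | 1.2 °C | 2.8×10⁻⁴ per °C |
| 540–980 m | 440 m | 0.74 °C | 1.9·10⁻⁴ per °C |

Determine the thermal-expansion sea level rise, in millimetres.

Layer 1: 0.97 × 290 × 2.6×10⁻⁴ = 0.073138 m
Layer 2: 250 × 2.8×10⁻⁴ × 1.2 = 0.08400 m
540–980 m: 1.9×10⁻⁴ × 440 × 0.74 = 0.061864 m
Δh = 0.073138 + 0.08400 + 0.061864 = 0.219002 m

220 mm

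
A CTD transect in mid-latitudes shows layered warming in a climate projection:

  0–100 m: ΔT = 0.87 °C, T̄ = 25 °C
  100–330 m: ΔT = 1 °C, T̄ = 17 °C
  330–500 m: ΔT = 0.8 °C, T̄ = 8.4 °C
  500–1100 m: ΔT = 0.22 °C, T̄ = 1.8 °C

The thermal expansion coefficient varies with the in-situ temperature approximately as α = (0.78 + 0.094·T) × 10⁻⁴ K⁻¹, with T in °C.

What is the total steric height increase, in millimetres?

Layer 1: α = (0.78 + 0.094×25)×10⁻⁴ = 3.13×10⁻⁴ K⁻¹
Layer 2: α = (0.78 + 0.094×17)×10⁻⁴ = 2.378×10⁻⁴ K⁻¹
Layer 3: α = (0.78 + 0.094×8.4)×10⁻⁴ = 1.5696×10⁻⁴ K⁻¹
Layer 4: α = (0.78 + 0.094×1.8)×10⁻⁴ = 0.9492×10⁻⁴ K⁻¹
0–100 m: 3.13×10⁻⁴ × 100 × 0.87 = 0.027231 m
100–330 m: 230 × 2.378×10⁻⁴ × 1 = 0.054694 m
1.5696×10⁻⁴ × 0.8 × 170 = 0.02134656 m
Layer 4: 600 × 0.9492×10⁻⁴ × 0.22 = 0.01252944 m
Δh = 0.027231 + 0.054694 + 0.02134656 + 0.01252944 = 0.115801 m

116 mm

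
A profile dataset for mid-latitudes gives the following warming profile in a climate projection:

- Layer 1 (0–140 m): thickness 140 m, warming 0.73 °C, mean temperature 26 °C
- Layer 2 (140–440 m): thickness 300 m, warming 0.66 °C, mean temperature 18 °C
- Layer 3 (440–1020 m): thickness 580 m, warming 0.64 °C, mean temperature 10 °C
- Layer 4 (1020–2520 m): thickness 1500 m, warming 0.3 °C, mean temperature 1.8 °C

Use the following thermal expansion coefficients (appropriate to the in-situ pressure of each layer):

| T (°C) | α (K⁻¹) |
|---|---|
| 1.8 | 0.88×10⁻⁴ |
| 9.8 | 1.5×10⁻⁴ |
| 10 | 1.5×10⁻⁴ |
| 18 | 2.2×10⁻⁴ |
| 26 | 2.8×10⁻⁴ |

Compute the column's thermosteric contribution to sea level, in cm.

Δh ≈ 16.7 cm

Layer 1 at 26 °C → α = 2.8×10⁻⁴ K⁻¹
Layer 2 at 18 °C → α = 2.2×10⁻⁴ K⁻¹
Layer 3 at 10 °C → α = 1.5×10⁻⁴ K⁻¹
Layer 4 at 1.8 °C → α = 0.88×10⁻⁴ K⁻¹
0–140 m: 140 × 0.73 × 2.8×10⁻⁴ = 0.028616 m
Layer 2: 300 × 2.2×10⁻⁴ × 0.66 = 0.04356 m
Layer 3: 1.5×10⁻⁴ × 580 × 0.64 = 0.05568 m
1020–2520 m: 1500 × 0.3 × 0.88×10⁻⁴ = 0.03960 m
Δh = 0.028616 + 0.04356 + 0.05568 + 0.03960 = 0.167456 m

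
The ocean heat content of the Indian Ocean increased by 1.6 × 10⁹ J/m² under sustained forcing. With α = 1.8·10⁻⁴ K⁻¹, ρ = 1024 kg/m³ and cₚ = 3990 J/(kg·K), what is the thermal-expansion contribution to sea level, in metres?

Δh = αQ/(ρcₚ) = 1.8×10⁻⁴ × 1.6×10⁹ / (1024 × 3990) ≈ 0.070489 m

0.0705 m of thermosteric rise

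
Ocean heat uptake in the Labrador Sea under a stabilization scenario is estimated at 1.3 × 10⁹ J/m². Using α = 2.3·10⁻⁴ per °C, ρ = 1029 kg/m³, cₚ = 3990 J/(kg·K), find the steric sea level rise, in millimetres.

Δh = αQ/(ρcₚ) = 2.3×10⁻⁴ × 1.3×10⁹ / (1029 × 3990) ≈ 0.072825 m

Δh ≈ 72.8 mm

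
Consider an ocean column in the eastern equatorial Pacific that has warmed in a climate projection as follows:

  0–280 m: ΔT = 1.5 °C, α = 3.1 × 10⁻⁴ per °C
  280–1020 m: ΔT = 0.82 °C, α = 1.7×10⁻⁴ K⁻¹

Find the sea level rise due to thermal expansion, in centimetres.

0–280 m: 1.5 × 280 × 3.1×10⁻⁴ = 0.13020 m
Layer 2: 740 × 0.82 × 1.7×10⁻⁴ = 0.103156 m
Δh = 0.13020 + 0.103156 = 0.233356 m

Δh = 23 cm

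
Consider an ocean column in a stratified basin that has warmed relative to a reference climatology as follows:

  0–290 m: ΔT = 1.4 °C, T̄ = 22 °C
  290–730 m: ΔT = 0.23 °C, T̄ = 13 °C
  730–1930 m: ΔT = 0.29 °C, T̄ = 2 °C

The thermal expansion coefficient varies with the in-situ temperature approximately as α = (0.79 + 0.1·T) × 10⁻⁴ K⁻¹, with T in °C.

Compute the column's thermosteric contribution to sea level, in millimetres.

177 mm

Layer 1: α = (0.79 + 0.1×22)×10⁻⁴ = 2.99×10⁻⁴ K⁻¹
Layer 2: α = (0.79 + 0.1×13)×10⁻⁴ = 2.09×10⁻⁴ K⁻¹
Layer 3: α = (0.79 + 0.1×2)×10⁻⁴ = 0.99×10⁻⁴ K⁻¹
1.4 × 290 × 2.99×10⁻⁴ = 0.121394 m
290–730 m: 440 × 2.09×10⁻⁴ × 0.23 = 0.0211508 m
0.99×10⁻⁴ × 1200 × 0.29 = 0.034452 m
Δh = 0.121394 + 0.0211508 + 0.034452 = 0.1769968 m ≈ 177 mm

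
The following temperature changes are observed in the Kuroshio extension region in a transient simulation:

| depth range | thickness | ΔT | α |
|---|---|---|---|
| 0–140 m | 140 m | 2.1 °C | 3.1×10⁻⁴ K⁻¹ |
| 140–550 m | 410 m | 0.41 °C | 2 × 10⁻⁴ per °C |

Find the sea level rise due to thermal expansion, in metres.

0.125 m

3.1×10⁻⁴ × 2.1 × 140 = 0.09114 m
140–550 m: 0.41 × 2×10⁻⁴ × 410 = 0.03362 m
Δh = 0.09114 + 0.03362 = 0.12476 m ≈ 0.125 m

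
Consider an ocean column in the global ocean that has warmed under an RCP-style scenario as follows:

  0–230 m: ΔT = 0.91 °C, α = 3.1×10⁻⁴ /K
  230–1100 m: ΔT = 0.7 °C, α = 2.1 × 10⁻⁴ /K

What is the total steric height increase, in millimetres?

about 190 mm

Layer 1: 0.91 × 230 × 3.1×10⁻⁴ = 0.064883 m
Layer 2: 870 × 0.7 × 2.1×10⁻⁴ = 0.12789 m
Δh = 0.064883 + 0.12789 = 0.192773 m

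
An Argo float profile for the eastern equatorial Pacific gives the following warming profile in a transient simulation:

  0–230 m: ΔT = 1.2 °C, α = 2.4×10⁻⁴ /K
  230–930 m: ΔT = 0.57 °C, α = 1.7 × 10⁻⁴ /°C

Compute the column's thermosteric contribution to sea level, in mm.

1.2 × 230 × 2.4×10⁻⁴ = 0.06624 m
Layer 2: 1.7×10⁻⁴ × 0.57 × 700 = 0.06783 m
Δh = 0.06624 + 0.06783 = 0.13407 m ≈ 130 mm

Δh = 130 mm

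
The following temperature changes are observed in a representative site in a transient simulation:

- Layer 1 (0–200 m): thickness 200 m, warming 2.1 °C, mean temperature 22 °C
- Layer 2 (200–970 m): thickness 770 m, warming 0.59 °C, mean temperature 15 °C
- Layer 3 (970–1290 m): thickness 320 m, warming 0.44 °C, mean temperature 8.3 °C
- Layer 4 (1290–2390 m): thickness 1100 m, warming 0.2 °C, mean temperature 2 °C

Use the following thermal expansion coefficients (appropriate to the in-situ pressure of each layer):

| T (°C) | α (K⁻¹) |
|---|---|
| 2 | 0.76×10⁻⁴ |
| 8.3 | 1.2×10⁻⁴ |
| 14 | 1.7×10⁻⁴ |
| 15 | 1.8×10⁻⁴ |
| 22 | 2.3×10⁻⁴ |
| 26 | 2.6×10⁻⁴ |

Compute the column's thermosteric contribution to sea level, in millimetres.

Δh = 212 mm

Layer 1 at 22 °C → α = 2.3×10⁻⁴ K⁻¹
Layer 2 at 15 °C → α = 1.8×10⁻⁴ K⁻¹
Layer 3 at 8.3 °C → α = 1.2×10⁻⁴ K⁻¹
Layer 4 at 2 °C → α = 0.76×10⁻⁴ K⁻¹
0–200 m: 2.3×10⁻⁴ × 2.1 × 200 = 0.09660 m
1.8×10⁻⁴ × 0.59 × 770 = 0.081774 m
1.2×10⁻⁴ × 0.44 × 320 = 0.016896 m
1290–2390 m: 1100 × 0.2 × 0.76×10⁻⁴ = 0.01672 m
Δh = 0.09660 + 0.081774 + 0.016896 + 0.01672 = 0.21199 m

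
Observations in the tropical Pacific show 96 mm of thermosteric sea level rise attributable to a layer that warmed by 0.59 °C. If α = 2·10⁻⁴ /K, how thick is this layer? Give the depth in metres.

H ≈ 810 m

H = Δh/(αΔT) = 0.096 / (2×10⁻⁴ × 0.59) ≈ 813.6 m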